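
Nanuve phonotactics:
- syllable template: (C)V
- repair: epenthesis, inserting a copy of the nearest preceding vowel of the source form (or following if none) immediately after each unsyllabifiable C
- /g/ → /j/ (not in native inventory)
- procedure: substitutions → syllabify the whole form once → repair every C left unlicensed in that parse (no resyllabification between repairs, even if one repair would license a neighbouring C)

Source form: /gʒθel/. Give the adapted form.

jeʒeθele

Substitution: /g/ → /j/, giving /jʒθel/.
The consonants /j/, /ʒ/, /l/ cannot be parsed into a legal (C)V syllable (no codas are permitted; onsets are limited to one consonant).
Each unlicensed consonant becomes the onset of a new syllable: /j/ → /je/, /ʒ/ → /ʒe/, /l/ → /le/.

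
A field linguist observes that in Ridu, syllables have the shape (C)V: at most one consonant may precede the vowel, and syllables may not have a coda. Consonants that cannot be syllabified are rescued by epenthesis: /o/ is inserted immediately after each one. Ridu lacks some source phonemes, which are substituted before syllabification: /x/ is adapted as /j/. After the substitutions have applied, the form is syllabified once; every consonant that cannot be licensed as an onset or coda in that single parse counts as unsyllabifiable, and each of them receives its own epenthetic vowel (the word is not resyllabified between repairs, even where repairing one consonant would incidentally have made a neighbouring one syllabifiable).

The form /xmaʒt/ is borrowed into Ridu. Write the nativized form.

jomaʒoto

Substitution: /x/ → /j/, giving /jmaʒt/.
The consonants /j/, /ʒ/, /t/ cannot be parsed into a legal (C)V syllable (no codas are permitted; onsets are limited to one consonant).
Epenthesis after each stranded consonant: /j/ → /jo/, /ʒ/ → /ʒo/, /t/ → /to/.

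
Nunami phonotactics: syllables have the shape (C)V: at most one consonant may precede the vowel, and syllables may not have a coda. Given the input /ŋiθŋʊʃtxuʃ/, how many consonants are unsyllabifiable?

4

Under (C)V, the unsyllabifiable consonants are /θ/, /ʃ/, /t/, /ʃ/ (no codas are permitted; onsets are limited to one consonant).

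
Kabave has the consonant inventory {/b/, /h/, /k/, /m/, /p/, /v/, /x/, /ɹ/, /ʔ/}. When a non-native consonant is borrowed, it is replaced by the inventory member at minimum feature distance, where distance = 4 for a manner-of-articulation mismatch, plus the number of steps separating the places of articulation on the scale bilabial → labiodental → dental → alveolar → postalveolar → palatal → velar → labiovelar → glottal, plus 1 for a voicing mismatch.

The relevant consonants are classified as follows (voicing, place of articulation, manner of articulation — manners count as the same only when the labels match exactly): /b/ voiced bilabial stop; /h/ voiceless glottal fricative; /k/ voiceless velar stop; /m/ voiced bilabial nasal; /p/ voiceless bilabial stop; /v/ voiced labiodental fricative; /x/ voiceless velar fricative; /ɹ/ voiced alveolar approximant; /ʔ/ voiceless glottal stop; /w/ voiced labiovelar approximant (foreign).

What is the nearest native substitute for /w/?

/ɹ/ is closest: same manner (approximant), place distance 4 (labiovelar→alveolar), same voicing; total 4. Next closest is /h/ at distance 6.

ɹ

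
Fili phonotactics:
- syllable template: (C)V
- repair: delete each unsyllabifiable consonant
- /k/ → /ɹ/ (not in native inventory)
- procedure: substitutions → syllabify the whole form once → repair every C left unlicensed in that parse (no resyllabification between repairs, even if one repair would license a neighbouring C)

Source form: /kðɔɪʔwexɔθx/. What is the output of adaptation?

Substitution: /k/ → /ɹ/, giving /ɹðɔɪʔwexɔθx/.
The consonants /ɹ/, /ʔ/, /θ/, /x/ cannot be parsed into a legal (C)V syllable (no codas are permitted; onsets are limited to one consonant).
Deletion applies to /ɹ/, /ʔ/, /θ/, /x/.

ðɔɪwexɔ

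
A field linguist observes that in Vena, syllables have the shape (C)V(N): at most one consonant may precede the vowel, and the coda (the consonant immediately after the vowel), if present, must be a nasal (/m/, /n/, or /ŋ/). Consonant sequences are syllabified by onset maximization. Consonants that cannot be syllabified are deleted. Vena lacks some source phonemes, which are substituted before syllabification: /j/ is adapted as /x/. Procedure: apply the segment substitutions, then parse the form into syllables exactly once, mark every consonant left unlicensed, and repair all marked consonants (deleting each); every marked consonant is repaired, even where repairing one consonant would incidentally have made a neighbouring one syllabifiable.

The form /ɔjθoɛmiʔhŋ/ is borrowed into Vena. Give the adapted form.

ɔθoɛmi

Substitution: /j/ → /x/, giving /ɔxθoɛmiʔhŋ/.
Syllabifying with onset maximization leaves /x/, /ʔ/, /h/, /ŋ/ stranded (only a nasal (/m/, /n/, or /ŋ/) is licensed in coda position; onsets are limited to one consonant).
Each unlicensed consonant is deleted: /x/, /ʔ/, /h/, /ŋ/.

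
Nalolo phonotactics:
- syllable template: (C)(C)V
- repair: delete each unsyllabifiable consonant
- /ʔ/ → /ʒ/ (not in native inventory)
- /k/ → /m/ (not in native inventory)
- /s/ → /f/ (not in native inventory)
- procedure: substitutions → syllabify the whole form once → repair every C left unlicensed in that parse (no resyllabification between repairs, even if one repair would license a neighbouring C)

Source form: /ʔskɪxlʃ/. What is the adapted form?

Substitution: /ʔ/ → /ʒ/, /s/ → /f/, /k/ → /m/, giving /ʒfmɪxlʃ/.
The consonants /ʒ/, /x/, /l/, /ʃ/ cannot be parsed into a legal (C)(C)V syllable (no codas are permitted; onsets may contain at most 2 consonants).
Deletion applies to /ʒ/, /x/, /l/, /ʃ/.

fmɪ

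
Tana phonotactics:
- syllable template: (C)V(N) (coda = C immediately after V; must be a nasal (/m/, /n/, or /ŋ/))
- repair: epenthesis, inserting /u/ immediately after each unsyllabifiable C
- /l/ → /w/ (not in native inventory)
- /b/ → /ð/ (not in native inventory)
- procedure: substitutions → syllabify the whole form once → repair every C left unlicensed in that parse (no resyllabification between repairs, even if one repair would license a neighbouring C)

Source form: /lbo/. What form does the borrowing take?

Substitution: /l/ → /w/, /b/ → /ð/, giving /wðo/.
Syllabifying with onset maximization leaves /w/ stranded (only a nasal (/m/, /n/, or /ŋ/) is licensed in coda position; onsets are limited to one consonant).
Inserting the epenthetic vowel yields /w/ → /wu/.

wuðo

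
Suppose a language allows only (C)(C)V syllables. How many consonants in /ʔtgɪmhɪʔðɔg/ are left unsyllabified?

Under (C)(C)V, the unsyllabifiable consonants are /ʔ/, /g/ (no codas are permitted; onsets may contain at most 2 consonants).

2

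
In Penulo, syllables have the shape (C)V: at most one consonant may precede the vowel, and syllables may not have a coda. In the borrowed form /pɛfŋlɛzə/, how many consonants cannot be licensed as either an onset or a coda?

Syllabifying with onset maximization leaves /f/, /ŋ/ stranded (no codas are permitted; onsets are limited to one consonant).

2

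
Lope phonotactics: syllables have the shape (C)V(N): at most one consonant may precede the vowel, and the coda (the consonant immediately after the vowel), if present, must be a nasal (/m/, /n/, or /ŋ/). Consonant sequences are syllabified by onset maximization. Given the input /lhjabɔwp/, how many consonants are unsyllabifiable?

Syllabifying with onset maximization leaves /l/, /h/, /w/, /p/ stranded (only a nasal (/m/, /n/, or /ŋ/) is licensed in coda position; onsets are limited to one consonant).

4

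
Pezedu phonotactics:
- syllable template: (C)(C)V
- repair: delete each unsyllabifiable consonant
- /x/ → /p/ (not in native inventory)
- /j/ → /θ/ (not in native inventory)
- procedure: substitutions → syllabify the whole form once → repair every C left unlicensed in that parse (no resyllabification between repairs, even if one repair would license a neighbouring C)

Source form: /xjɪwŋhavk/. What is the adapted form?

pθɪŋha

Substitution: /x/ → /p/, /j/ → /θ/, giving /pθɪwŋhavk/.
The consonants /w/, /v/, /k/ cannot be parsed into a legal (C)(C)V syllable (no codas are permitted; onsets may contain at most 2 consonants).
Deleting the stranded consonants removes /w/, /v/, /k/.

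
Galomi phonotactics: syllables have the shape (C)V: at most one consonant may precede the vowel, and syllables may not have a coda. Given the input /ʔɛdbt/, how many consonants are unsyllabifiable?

3

The consonants /d/, /b/, /t/ cannot be parsed into a legal (C)V syllable (no codas are permitted; onsets are limited to one consonant).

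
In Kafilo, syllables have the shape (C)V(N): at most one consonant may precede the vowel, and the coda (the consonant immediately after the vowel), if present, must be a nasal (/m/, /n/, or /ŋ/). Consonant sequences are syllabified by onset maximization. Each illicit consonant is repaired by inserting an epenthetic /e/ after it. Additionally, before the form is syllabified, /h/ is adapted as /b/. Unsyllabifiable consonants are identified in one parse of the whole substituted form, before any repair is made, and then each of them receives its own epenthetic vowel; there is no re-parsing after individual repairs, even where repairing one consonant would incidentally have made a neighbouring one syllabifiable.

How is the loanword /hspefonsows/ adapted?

besepefonsowese

Substitution: /h/ → /b/, giving /bspefonsows/.
The consonants /b/, /s/, /w/, /s/ cannot be parsed into a legal (C)V(N) syllable (only a nasal (/m/, /n/, or /ŋ/) is licensed in coda position; onsets are limited to one consonant).
Inserting the epenthetic vowel yields /b/ → /be/, /s/ → /se/, /w/ → /we/, /s/ → /se/.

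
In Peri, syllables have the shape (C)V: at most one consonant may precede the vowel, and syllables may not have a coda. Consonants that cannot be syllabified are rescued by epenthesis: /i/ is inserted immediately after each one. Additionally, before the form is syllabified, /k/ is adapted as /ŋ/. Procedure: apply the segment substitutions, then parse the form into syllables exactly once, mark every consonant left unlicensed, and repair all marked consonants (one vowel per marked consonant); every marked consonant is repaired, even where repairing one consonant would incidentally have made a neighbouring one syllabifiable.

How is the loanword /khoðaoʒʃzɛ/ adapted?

ŋihoðaoʒiʃizɛ

Substitution: /k/ → /ŋ/, giving /ŋhoðaoʒʃzɛ/.
Under (C)V, the unsyllabifiable consonants are /ŋ/, /ʒ/, /ʃ/ (no codas are permitted; onsets are limited to one consonant).
Epenthesis after each stranded consonant: /ŋ/ → /ŋi/, /ʒ/ → /ʒi/, /ʃ/ → /ʃi/.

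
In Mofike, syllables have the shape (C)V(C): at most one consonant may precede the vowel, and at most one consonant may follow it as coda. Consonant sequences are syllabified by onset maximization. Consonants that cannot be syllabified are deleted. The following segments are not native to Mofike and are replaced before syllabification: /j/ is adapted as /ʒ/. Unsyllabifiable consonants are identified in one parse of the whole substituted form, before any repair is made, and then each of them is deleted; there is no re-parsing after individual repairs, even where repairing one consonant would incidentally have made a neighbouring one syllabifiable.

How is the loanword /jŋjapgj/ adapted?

Substitution: /j/ → /ʒ/, giving /ʒŋʒapgʒ/.
The consonants /ʒ/, /ŋ/, /g/, /ʒ/ cannot be parsed into a legal (C)V(C) syllable (at most one coda consonant is licensed; onsets are limited to one consonant).
Each unlicensed consonant is deleted: /ʒ/, /ŋ/, /g/, /ʒ/.

ʒap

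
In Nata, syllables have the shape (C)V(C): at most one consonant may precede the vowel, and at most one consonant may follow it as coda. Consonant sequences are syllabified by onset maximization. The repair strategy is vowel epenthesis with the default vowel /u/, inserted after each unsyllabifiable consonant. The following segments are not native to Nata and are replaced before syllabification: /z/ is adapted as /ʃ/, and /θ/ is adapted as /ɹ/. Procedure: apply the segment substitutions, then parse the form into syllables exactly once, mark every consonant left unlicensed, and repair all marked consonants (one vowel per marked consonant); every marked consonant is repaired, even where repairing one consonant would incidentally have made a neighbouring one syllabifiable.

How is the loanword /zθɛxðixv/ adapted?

Substitution: /z/ → /ʃ/, /θ/ → /ɹ/, giving /ʃɹɛxðixv/.
Under (C)V(C), the unsyllabifiable consonants are /ʃ/, /v/ (at most one coda consonant is licensed; onsets are limited to one consonant).
Each unlicensed consonant becomes the onset of a new syllable: /ʃ/ → /ʃu/, /v/ → /vu/.

ʃuɹɛxðixvu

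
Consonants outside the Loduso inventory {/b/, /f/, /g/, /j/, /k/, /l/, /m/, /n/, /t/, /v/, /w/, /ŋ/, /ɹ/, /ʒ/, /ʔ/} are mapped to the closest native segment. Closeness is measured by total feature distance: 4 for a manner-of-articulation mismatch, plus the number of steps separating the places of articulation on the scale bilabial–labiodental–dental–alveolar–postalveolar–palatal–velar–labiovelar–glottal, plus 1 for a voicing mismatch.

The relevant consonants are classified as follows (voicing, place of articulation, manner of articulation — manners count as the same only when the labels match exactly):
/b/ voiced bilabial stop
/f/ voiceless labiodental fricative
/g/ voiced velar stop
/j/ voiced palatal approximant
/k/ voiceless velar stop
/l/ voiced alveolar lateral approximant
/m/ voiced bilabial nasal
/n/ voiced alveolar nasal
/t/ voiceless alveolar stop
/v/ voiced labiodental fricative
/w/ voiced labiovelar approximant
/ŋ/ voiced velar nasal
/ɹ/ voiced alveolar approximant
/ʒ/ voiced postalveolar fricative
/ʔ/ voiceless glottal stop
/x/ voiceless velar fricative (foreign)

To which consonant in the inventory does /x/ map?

/ʒ/ is closest: same manner (fricative), place distance 2 (velar→postalveolar), voicing differs (+1); total 3. Next closest is /k/ at distance 4.

ʒ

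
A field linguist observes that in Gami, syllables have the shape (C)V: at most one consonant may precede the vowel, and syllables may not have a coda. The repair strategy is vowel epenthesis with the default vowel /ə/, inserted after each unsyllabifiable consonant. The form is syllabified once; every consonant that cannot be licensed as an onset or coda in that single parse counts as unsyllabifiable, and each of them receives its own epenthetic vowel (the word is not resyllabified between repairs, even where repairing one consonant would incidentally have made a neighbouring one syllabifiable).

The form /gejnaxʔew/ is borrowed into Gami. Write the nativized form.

gejənaxəʔewə

The consonants /j/, /x/, /w/ cannot be parsed into a legal (C)V syllable (no codas are permitted; onsets are limited to one consonant).
Each unlicensed consonant becomes the onset of a new syllable: /j/ → /jə/, /x/ → /xə/, /w/ → /wə/.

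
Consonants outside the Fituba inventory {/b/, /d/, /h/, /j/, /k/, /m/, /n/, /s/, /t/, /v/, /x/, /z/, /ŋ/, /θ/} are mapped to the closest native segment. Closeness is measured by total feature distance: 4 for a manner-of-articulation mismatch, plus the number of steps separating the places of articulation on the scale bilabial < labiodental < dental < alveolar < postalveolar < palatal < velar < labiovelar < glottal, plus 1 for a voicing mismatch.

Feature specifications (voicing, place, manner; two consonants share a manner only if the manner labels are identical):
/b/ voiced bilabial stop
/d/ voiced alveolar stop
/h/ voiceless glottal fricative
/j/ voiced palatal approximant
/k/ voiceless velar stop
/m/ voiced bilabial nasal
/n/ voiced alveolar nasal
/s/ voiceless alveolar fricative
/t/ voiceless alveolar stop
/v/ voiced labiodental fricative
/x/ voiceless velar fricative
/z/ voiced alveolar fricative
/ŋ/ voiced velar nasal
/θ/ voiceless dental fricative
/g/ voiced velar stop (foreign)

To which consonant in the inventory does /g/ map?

k

/k/ is closest: same manner (stop), place distance 0 (velar→velar), voicing differs (+1); total 1. Next closest is /d/ at distance 3.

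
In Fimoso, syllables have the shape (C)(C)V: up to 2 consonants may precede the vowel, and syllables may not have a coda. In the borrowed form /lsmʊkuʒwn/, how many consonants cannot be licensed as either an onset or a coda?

4

The consonants /l/, /ʒ/, /w/, /n/ cannot be parsed into a legal (C)(C)V syllable (no codas are permitted; onsets may contain at most 2 consonants).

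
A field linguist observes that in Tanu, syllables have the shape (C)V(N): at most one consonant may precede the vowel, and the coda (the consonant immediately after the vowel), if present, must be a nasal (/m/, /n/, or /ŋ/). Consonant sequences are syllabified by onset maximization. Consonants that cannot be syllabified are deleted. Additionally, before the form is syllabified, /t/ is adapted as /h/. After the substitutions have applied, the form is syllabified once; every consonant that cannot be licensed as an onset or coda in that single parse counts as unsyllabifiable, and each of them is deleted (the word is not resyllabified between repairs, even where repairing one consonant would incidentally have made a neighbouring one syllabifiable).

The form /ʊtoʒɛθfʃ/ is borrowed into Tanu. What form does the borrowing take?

ʊhoʒɛ

Substitution: /t/ → /h/, giving /ʊhoʒɛθfʃ/.
Under (C)V(N), the unsyllabifiable consonants are /θ/, /f/, /ʃ/ (only a nasal (/m/, /n/, or /ŋ/) is licensed in coda position; onsets are limited to one consonant).
Each unlicensed consonant is deleted: /θ/, /f/, /ʃ/.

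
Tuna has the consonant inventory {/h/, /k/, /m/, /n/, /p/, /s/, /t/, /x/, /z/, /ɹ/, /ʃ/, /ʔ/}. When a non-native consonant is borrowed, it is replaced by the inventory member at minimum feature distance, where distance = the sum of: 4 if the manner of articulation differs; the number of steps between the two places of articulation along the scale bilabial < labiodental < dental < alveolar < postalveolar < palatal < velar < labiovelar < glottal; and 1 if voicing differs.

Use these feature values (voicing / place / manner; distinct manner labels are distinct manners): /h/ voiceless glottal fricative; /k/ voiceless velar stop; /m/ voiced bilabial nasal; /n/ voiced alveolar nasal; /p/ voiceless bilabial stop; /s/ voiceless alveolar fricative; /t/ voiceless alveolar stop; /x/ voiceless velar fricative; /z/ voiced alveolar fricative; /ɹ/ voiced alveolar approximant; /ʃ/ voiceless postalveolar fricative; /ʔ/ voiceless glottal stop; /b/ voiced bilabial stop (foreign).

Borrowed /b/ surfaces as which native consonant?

p

/p/ is closest: same manner (stop), place distance 0 (bilabial→bilabial), voicing differs (+1); total 1. Next closest is /m/ at distance 4.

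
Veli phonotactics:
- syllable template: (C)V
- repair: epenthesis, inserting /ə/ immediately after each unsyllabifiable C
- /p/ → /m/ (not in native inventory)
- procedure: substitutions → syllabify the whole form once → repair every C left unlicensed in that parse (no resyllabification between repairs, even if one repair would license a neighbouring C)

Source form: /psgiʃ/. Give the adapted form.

məsəgiʃə

Substitution: /p/ → /m/, giving /msgiʃ/.
Syllabifying with onset maximization leaves /m/, /s/, /ʃ/ stranded (no codas are permitted; onsets are limited to one consonant).
Each unlicensed consonant becomes the onset of a new syllable: /m/ → /mə/, /s/ → /sə/, /ʃ/ → /ʃə/.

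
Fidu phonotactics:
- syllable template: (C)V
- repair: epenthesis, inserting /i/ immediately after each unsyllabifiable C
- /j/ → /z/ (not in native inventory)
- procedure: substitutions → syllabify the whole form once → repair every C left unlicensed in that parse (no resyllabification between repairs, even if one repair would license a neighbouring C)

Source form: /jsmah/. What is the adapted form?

zisimahi

Substitution: /j/ → /z/, giving /zsmah/.
Under (C)V, the unsyllabifiable consonants are /z/, /s/, /h/ (no codas are permitted; onsets are limited to one consonant).
Epenthesis after each stranded consonant: /z/ → /zi/, /s/ → /si/, /h/ → /hi/.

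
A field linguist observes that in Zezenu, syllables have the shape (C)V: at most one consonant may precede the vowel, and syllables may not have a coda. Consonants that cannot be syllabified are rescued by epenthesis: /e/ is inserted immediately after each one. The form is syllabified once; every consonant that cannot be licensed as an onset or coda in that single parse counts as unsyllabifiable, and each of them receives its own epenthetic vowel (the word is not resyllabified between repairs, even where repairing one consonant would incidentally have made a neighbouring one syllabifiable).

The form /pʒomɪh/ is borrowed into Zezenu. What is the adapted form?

The consonants /p/, /h/ cannot be parsed into a legal (C)V syllable (no codas are permitted; onsets are limited to one consonant).
Inserting the epenthetic vowel yields /p/ → /pe/, /h/ → /he/.

peʒomɪhe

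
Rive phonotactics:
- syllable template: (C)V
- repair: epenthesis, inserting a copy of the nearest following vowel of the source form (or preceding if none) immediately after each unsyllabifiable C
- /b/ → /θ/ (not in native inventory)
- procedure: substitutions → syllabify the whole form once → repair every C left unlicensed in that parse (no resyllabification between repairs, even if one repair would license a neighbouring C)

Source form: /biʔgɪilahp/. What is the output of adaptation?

Substitution: /b/ → /θ/, giving /θiʔgɪilahp/.
Under (C)V, the unsyllabifiable consonants are /ʔ/, /h/, /p/ (no codas are permitted; onsets are limited to one consonant).
Epenthesis after each stranded consonant: /ʔ/ → /ʔɪ/, /h/ → /ha/, /p/ → /pa/.

θiʔɪgɪilahapa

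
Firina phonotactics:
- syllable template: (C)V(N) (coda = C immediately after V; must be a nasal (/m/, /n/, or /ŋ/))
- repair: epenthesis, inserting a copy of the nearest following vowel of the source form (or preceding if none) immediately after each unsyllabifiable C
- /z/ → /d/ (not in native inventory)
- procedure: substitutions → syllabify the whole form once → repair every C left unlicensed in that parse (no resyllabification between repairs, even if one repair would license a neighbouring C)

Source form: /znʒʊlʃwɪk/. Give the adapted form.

Substitution: /z/ → /d/, giving /dnʒʊlʃwɪk/.
Syllabifying with onset maximization leaves /d/, /n/, /l/, /ʃ/, /k/ stranded (only a nasal (/m/, /n/, or /ŋ/) is licensed in coda position; onsets are limited to one consonant).
Inserting the epenthetic vowel yields /d/ → /dʊ/, /n/ → /nʊ/, /l/ → /lɪ/, /ʃ/ → /ʃɪ/, /k/ → /kɪ/.

dʊnʊʒʊlɪʃɪwɪkɪ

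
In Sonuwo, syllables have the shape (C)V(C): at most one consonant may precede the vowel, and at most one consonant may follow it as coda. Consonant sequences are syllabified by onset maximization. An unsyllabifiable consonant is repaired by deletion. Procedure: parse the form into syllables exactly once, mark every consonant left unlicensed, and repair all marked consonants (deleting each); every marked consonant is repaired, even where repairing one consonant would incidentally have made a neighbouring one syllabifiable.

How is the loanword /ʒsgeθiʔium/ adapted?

geθiʔium

The consonants /ʒ/, /s/ cannot be parsed into a legal (C)V(C) syllable (at most one coda consonant is licensed; onsets are limited to one consonant).
Deleting the stranded consonants removes /ʒ/, /s/.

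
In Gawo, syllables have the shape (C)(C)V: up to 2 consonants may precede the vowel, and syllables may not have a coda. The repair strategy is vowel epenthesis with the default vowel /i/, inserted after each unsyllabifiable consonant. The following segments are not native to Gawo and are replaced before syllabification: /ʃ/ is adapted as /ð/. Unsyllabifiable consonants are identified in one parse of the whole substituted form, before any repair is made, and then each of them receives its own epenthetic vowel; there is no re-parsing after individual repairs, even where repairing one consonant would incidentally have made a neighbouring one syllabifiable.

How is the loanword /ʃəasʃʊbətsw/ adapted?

Substitution: /ʃ/ → /ð/, giving /ðəasðʊbətsw/.
The consonants /t/, /s/, /w/ cannot be parsed into a legal (C)(C)V syllable (no codas are permitted; onsets may contain at most 2 consonants).
Each unlicensed consonant becomes the onset of a new syllable: /t/ → /ti/, /s/ → /si/, /w/ → /wi/.

ðəasðʊbətisiwi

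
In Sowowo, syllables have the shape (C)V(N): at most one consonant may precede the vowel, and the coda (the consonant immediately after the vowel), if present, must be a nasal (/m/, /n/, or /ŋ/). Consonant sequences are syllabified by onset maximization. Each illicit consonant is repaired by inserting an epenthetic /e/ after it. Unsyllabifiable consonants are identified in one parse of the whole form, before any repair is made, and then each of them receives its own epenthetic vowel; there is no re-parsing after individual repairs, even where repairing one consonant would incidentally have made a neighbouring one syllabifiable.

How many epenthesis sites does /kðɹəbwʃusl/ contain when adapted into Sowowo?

6

The unsyllabifiable consonants are /k/, /ð/, /b/, /w/, /s/, /l/; each receives one epenthetic vowel.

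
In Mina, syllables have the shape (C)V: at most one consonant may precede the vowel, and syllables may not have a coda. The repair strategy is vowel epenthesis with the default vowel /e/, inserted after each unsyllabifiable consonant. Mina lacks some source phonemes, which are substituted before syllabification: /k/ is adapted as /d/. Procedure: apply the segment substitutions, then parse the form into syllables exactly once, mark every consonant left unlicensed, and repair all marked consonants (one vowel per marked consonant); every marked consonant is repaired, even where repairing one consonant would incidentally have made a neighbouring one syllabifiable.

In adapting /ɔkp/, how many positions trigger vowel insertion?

2

After substitution the input is /ɔdp/.
The unsyllabifiable consonants are /d/, /p/; each receives one epenthetic vowel.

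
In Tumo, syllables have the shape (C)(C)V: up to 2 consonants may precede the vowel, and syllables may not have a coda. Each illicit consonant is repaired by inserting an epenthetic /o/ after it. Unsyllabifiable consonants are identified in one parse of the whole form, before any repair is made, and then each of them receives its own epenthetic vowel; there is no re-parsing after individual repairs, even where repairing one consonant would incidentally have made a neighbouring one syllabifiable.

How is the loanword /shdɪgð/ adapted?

Under (C)(C)V, the unsyllabifiable consonants are /s/, /g/, /ð/ (no codas are permitted; onsets may contain at most 2 consonants).
Epenthesis after each stranded consonant: /s/ → /so/, /g/ → /go/, /ð/ → /ðo/.

sohdɪgoðo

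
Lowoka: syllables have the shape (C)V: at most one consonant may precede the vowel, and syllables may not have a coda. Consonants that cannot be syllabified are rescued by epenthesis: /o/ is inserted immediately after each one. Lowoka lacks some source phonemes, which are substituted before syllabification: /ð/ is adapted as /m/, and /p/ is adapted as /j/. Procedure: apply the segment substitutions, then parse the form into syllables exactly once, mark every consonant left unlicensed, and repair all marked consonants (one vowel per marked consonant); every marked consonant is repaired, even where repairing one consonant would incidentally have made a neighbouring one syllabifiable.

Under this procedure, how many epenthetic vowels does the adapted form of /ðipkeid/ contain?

After substitution the input is /mijkeid/.
The unsyllabifiable consonants are /j/, /d/; each receives one epenthetic vowel.

2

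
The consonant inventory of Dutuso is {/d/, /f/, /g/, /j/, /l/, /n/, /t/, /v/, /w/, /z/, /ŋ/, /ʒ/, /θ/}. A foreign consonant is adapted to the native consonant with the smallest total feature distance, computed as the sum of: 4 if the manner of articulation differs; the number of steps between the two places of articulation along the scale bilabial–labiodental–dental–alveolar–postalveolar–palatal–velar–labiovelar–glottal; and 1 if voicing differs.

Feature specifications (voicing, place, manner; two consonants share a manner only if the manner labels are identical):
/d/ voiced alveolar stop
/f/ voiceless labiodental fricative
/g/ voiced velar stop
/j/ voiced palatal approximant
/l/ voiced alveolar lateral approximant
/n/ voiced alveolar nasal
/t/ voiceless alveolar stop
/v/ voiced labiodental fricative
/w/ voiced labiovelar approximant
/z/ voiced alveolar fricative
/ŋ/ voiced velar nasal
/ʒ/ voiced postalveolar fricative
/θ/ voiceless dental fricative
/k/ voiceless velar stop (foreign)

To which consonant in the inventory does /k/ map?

/g/ is closest: same manner (stop), place distance 0 (velar→velar), voicing differs (+1); total 1. Next closest is /t/ at distance 3.

g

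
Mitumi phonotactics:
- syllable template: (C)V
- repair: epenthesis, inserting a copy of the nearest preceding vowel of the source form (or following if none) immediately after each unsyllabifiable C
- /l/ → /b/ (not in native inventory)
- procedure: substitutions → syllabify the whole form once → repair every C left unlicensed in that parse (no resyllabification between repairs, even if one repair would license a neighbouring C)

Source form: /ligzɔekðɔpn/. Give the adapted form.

bigizɔekeðɔpɔnɔ

Substitution: /l/ → /b/, giving /bigzɔekðɔpn/.
Under (C)V, the unsyllabifiable consonants are /g/, /k/, /p/, /n/ (no codas are permitted; onsets are limited to one consonant).
Epenthesis after each stranded consonant: /g/ → /gi/, /k/ → /ke/, /p/ → /pɔ/, /n/ → /nɔ/.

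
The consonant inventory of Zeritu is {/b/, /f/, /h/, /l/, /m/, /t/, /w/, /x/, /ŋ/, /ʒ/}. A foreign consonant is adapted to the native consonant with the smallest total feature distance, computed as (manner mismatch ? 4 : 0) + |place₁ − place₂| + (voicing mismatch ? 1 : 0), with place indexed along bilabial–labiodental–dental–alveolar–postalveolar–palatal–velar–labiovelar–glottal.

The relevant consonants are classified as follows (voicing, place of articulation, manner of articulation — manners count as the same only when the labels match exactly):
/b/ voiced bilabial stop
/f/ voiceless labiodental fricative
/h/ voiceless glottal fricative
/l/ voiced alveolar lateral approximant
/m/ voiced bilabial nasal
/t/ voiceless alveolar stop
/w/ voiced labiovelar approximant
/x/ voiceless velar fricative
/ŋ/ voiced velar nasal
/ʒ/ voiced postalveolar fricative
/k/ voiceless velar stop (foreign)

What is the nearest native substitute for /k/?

/t/ is closest: same manner (stop), place distance 3 (velar→alveolar), same voicing; total 3. Next closest is /x/ at distance 4.

t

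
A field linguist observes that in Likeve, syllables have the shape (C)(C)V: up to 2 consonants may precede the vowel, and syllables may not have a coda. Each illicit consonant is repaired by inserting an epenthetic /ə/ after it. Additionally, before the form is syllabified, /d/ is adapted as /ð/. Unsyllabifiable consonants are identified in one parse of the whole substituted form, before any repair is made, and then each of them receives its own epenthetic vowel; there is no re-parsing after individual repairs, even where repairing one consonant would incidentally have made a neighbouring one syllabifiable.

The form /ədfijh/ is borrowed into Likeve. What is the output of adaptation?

əðfijəhə

Substitution: /d/ → /ð/, giving /əðfijh/.
Syllabifying with onset maximization leaves /j/, /h/ stranded (no codas are permitted; onsets may contain at most 2 consonants).
Each unlicensed consonant becomes the onset of a new syllable: /j/ → /jə/, /h/ → /hə/.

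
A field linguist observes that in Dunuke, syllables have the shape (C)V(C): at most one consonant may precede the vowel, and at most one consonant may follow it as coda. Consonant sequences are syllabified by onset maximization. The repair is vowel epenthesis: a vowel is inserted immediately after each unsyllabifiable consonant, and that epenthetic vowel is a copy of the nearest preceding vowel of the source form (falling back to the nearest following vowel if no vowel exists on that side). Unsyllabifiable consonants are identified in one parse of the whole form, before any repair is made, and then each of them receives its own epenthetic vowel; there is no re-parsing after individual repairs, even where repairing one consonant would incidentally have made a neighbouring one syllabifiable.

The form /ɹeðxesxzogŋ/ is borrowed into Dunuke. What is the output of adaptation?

ɹeðxesxezogŋo

The consonants /x/, /ŋ/ cannot be parsed into a legal (C)V(C) syllable (at most one coda consonant is licensed; onsets are limited to one consonant).
Each unlicensed consonant becomes the onset of a new syllable: /x/ → /xe/, /ŋ/ → /ŋo/.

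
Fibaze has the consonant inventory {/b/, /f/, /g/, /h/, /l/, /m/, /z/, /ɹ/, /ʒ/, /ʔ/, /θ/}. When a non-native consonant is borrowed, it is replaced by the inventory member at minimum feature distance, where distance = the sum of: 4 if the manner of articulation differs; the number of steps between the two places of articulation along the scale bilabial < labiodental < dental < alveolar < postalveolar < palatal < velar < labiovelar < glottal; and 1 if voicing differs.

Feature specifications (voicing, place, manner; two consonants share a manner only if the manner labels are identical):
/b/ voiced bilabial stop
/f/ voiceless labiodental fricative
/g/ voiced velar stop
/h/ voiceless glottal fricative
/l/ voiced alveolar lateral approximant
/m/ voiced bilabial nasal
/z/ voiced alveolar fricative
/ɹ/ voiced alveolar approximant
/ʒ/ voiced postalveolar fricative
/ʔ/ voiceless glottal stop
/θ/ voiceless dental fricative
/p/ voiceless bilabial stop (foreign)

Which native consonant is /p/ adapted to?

/b/ is closest: same manner (stop), place distance 0 (bilabial→bilabial), voicing differs (+1); total 1. Next closest is /f/ at distance 5.

b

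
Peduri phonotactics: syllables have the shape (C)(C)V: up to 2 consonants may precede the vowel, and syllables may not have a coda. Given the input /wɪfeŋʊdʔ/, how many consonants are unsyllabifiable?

Syllabifying with onset maximization leaves /d/, /ʔ/ stranded (no codas are permitted; onsets may contain at most 2 consonants).

2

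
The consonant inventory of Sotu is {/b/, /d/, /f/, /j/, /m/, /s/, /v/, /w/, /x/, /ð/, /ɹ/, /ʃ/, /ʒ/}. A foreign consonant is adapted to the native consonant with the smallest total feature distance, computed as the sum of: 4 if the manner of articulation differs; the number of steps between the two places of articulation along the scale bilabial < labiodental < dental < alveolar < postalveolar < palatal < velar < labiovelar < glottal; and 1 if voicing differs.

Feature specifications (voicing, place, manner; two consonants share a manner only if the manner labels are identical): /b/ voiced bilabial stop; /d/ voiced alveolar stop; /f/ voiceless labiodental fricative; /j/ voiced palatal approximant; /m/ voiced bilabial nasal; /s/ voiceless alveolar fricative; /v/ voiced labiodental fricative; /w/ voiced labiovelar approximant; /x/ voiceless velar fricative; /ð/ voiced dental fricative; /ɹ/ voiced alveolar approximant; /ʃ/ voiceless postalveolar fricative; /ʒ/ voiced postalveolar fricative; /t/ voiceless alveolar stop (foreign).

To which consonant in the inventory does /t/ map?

/d/ is closest: same manner (stop), place distance 0 (alveolar→alveolar), voicing differs (+1); total 1. Next closest is /b/ at distance 4.

d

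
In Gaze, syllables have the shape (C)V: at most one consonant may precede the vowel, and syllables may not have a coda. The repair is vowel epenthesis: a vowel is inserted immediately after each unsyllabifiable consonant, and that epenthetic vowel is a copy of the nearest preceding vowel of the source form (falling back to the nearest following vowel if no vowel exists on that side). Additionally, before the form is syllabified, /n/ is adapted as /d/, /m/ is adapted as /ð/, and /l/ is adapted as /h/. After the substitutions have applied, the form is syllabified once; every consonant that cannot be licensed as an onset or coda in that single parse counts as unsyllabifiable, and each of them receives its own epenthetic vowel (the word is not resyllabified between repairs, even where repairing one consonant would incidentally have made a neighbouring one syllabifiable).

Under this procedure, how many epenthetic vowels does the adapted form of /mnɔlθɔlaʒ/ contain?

3

After substitution the input is /ðdɔhθɔhaʒ/.
The unsyllabifiable consonants are /ð/, /h/, /ʒ/; each receives one epenthetic vowel.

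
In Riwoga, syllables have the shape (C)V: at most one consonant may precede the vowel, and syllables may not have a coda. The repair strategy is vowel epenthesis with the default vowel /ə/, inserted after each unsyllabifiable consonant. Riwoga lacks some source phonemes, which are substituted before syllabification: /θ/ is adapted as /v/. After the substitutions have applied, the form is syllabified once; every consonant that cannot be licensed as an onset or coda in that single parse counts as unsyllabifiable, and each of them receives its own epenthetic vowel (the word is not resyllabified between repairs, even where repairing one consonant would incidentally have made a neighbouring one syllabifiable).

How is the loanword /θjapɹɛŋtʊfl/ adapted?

vəjapəɹɛŋətʊfələ

Substitution: /θ/ → /v/, giving /vjapɹɛŋtʊfl/.
Syllabifying with onset maximization leaves /v/, /p/, /ŋ/, /f/, /l/ stranded (no codas are permitted; onsets are limited to one consonant).
Inserting the epenthetic vowel yields /v/ → /və/, /p/ → /pə/, /ŋ/ → /ŋə/, /f/ → /fə/, /l/ → /lə/.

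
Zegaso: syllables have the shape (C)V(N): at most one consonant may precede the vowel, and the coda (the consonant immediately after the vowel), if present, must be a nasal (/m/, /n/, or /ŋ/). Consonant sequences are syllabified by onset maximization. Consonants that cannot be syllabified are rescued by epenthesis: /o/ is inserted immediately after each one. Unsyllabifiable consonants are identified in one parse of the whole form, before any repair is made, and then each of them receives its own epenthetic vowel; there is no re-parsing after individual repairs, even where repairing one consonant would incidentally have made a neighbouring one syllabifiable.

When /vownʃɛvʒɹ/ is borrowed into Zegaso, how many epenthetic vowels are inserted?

The unsyllabifiable consonants are /w/, /n/, /v/, /ʒ/, /ɹ/; each receives one epenthetic vowel.

5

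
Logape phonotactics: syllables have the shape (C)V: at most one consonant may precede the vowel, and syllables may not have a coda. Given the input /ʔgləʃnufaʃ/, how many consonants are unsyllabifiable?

4

The consonants /ʔ/, /g/, /ʃ/, /ʃ/ cannot be parsed into a legal (C)V syllable (no codas are permitted; onsets are limited to one consonant).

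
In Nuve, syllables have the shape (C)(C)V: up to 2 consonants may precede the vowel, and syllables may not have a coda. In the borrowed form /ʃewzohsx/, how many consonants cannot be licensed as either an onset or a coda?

3

Syllabifying with onset maximization leaves /h/, /s/, /x/ stranded (no codas are permitted; onsets may contain at most 2 consonants).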